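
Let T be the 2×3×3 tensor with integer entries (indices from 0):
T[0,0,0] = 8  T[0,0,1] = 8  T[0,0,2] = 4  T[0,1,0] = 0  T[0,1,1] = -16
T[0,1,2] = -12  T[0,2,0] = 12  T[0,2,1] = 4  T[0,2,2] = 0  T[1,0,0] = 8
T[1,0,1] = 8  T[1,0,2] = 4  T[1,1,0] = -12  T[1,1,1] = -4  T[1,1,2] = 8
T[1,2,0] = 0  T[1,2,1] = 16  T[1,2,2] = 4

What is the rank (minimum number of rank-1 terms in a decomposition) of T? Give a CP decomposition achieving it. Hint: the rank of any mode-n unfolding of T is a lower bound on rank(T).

rank(T) = 3

Lower bound: the mode-3 unfolding of T (rows indexed by k, columns by (i,j) = (0,0), (0,1), (0,2), (1,0), (1,1), (1,2)) is [[8, 0, 12, 8, -12, 0], [8, -16, 4, 8, -4, 16], [4, -12, 0, 4, 8, 4]].
There the 3×3 minor on rows k ∈ {0, 1, 2}, columns (i,j) ∈ {(0,0), (0,1), (1,1)} is det [[8, 0, -12], [8, -16, -4], [4, -12, 8]] = -1024 ≠ 0, so this unfolding has rank ≥ 3; CP rank is at least every unfolding rank, so rank(T) ≥ 3. (This is only a lower bound: in general the CP rank may exceed every unfolding rank, so we still need to exhibit 3 rank-1 terms summing to T.)
Upper bound: T is a sum of 3 rank-1 terms, T = [0, 1] (x) [0, 1, -1] (x) [4, -4, 4] + [1, -1] (x) [0, 2, 1] (x) [4, -4, -4] + [1, 1] (x) [1, -1, 1] (x) [8, 8, 4] (written with every a and b primitive with positive leading entry and the scale carried by c; CP decompositions are not unique, and this one is verified by expanding entrywise), so rank(T) ≤ 3.
These bounds meet, so rank(T) = 3.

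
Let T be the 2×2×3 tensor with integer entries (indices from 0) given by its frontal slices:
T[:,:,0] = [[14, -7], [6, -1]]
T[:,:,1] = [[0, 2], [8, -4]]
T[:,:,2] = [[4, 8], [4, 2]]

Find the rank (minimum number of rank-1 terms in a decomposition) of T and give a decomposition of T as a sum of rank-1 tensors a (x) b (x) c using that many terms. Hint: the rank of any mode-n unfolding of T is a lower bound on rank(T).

Lower bound: the mode-3 unfolding of T (rows indexed by k, columns by (i,j) = (0,0), (0,1), (1,0), (1,1)) is [[14, -7, 6, -1], [0, 2, 8, -4], [4, 8, 4, 2]].
There the 3×3 minor on rows k ∈ {0, 1, 2}, columns (i,j) ∈ {(0,0), (0,1), (1,0)} is det [[14, -7, 6], [0, 2, 8], [4, 8, 4]] = -1056 ≠ 0, so this unfolding has rank ≥ 3; CP rank is at least every unfolding rank, so rank(T) ≥ 3. (Unfolding ranks only ever bound the CP rank from below — rank(T) can be strictly larger than all of them — so the matching upper bound has to come from an explicit 3-term decomposition.)
Upper bound: T is a sum of 3 rank-1 terms, T = [1, 0] (x) [1, -1] (x) [8, -4, -4] + [1, 2] (x) [2, -1] (x) [1, 2, 0] + [2, 1] (x) [2, 1] (x) [1, 0, 2] (written with every a and b primitive with positive leading entry and the scale carried by c; CP decompositions are not unique, and this one is verified by expanding entrywise), so rank(T) ≤ 3.
These bounds meet, so rank(T) = 3.

rank(T) = 3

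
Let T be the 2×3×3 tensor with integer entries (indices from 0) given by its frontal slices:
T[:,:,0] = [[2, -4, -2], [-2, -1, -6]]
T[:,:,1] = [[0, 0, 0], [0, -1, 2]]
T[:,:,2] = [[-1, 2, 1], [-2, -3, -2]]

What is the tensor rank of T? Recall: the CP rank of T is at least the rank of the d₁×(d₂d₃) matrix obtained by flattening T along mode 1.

3

Lower bound: the mode-3 unfolding of T (rows indexed by k, columns by (i,j) = (0,0), (0,1), (0,2), (1,0), (1,1), (1,2)) is [[2, -4, -2, -2, -1, -6], [0, 0, 0, 0, -1, 2], [-1, 2, 1, -2, -3, -2]].
There the 3×3 minor on rows k ∈ {0, 1, 2}, columns (i,j) ∈ {(0,0), (1,0), (1,1)} is det [[2, -2, -1], [0, 0, -1], [-1, -2, -3]] = -6 ≠ 0, so this unfolding has rank ≥ 3; CP rank is at least every unfolding rank, so rank(T) ≥ 3. (This is only a lower bound: in general the CP rank may exceed every unfolding rank, so we still need to exhibit 3 rank-1 terms summing to T.)
Upper bound: T is a sum of 3 rank-1 terms, T = [0, 1] ⊗ [0, 1, -2] ⊗ [1, -1, -1] + [0, 1] ⊗ [1, 1, 2] ⊗ [-2, 0, -2] + [1, 0] ⊗ [1, -2, -1] ⊗ [2, 0, -1] (one valid choice — decompositions are not unique — normalised so each a, b is primitive with positive first nonzero entry; check it by expanding all entries), so rank(T) ≤ 3.
These bounds meet, so rank(T) = 3.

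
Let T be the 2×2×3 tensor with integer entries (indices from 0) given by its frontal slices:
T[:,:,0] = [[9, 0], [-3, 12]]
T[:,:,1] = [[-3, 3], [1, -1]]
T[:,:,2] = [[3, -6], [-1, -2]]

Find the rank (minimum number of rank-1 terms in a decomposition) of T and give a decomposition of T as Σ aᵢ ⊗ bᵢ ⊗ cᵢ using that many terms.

rank(T) = 2

Lower bound: the mode-2 unfolding of T (rows indexed by j, columns by (i,k) = (0,0), (0,1), (0,2), (1,0), (1,1), (1,2)) is [[9, -3, 3, -3, 1, -1], [0, 3, -6, 12, -1, -2]].
There the 2×2 minor on rows j ∈ {0, 1}, columns (i,k) ∈ {(0,0), (0,1)} is det [[9, -3], [0, 3]] = 27 ≠ 0, so this unfolding has rank ≥ 2; CP rank is at least every unfolding rank, so rank(T) ≥ 2. (This is only a lower bound: in general the CP rank may exceed every unfolding rank, so we still need to exhibit 2 rank-1 terms summing to T.)
Upper bound — finding two terms. Write S_k = T[:,:,k] for the frontal slices: S₀ = [[9, 0], [-3, 12]], S₁ = [[-3, 3], [1, -1]], S₂ = [[3, -6], [-1, -2]].
If T = a₁ ⊗ b₁ ⊗ c₁ + a₂ ⊗ b₂ ⊗ c₂ then each S_k = c₁[k]·a₁b₁ᵀ + c₂[k]·a₂b₂ᵀ. S₀ and S₁ are linearly independent, so a₁b₁ᵀ and a₂b₂ᵀ must span the same plane of matrices: they are the rank-1 matrices of the form x·S₀ + y·S₁.
det(x·S₀ + y·S₁) is 108·x² − 36·xy = 36·(3·x − y)(x), vanishing at (x:y) = (1:3) and (0:1).
M₁ = S₀ + 3·S₁ = [[0, 9], [0, 9]] = 9·(1, 1)(0, 1)ᵀ and M₂ = S₁ = [[-3, 3], [1, -1]] = −(3, -1)(1, -1)ᵀ, so take a₁ = (1, 1), b₁ = (0, 1), a₂ = (3, -1), b₂ = (1, -1).
Each slice is an integer combination of E₁ = a₁b₁ᵀ and E₂ = a₂b₂ᵀ: S₀ = 9·E₁ + 3·E₂, S₁ = −E₂, S₂ = −3·E₁ + E₂; reading off coefficients, c₁ = (9, 0, -3) and c₂ = (3, -1, 1).
Hence T = (1, 1) ⊗ (0, 1) ⊗ (9, 0, -3) + (3, -1) ⊗ (1, -1) ⊗ (3, -1, 1), so rank(T) ≤ 2.
These bounds meet, so rank(T) = 2.
Check entry T[1,1,0] = 12: (1)·(1)·(9) + (-1)·(-1)·(3) = 12.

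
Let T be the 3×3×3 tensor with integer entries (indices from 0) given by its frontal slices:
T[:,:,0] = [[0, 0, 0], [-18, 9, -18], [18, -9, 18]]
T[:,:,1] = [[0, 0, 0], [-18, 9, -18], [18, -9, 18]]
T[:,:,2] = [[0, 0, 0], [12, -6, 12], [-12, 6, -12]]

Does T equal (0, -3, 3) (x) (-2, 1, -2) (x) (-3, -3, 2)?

Reconstruct entrywise from the claimed factors. For example, T[1,0,2] = 12 and Σₗ aₗ[1]bₗ[0]cₗ[2] = (-3)·(-2)·(2) = 12; checking all 27 entries, every one matches. The claim holds.

Yes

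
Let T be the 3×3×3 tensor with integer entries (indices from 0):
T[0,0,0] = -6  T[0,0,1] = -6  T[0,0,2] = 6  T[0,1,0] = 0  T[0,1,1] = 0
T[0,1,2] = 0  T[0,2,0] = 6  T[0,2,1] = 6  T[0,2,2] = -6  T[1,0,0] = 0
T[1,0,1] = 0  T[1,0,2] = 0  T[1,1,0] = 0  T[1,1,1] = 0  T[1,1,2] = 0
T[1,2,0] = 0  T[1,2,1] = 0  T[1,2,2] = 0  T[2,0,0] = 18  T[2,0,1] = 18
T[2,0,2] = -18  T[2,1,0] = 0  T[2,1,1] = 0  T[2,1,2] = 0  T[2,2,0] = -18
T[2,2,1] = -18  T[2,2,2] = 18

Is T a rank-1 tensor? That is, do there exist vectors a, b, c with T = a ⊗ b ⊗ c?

Yes

The mode-1 fibre T[:,0,0] = [-6, 0, 18] gives a = [1, 0, -3] (primitive direction); the mode-2 fibre T[0,:,0] = [-6, 0, 6] gives b = [1, 0, -1]; then c[k] = T[0,0,k] / (a[0]·b[0]) = [-6, -6, 6] / 1 = [-6, -6, 6].
Expanding [1, 0, -3] ⊗ [1, 0, -1] ⊗ [-6, -6, 6] reproduces all 27 entries of T, so T = [1, 0, -3] ⊗ [1, 0, -1] ⊗ [-6, -6, 6] and rank(T) ≤ 1.
Equivalently every frontal slice T[:,:,k] is c[k] times the rank-1 matrix [1, 0, -3] ⊗ [1, 0, -1]. So T has rank 1 (it is nonzero).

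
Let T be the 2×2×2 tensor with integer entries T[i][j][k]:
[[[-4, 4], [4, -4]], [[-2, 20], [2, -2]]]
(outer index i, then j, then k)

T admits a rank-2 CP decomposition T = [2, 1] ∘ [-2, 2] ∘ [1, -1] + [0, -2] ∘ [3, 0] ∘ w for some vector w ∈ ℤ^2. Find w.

Subtract the known terms from T to get the rank-1 residual R = [0, -2] ∘ [3, 0] ∘ w, so R[i,j,k] = a[i]·b[j]·w[k]. Pick indices with nonzero a[1]·b[0] = (-2)·(3) = -6. Only the fibre through (1,0,·) is needed: R[1,0,:] = T[1,0,:] − Σₗ aₗ[1]bₗ[0]cₗ = [-2, 20] − (1)·(-2)·[1, -1] = [0, 18]. Then w[k] = R[1,0,k] / -6 for each k, giving w = [0, 18] / -6 = [0, -3].

w = [0, -3]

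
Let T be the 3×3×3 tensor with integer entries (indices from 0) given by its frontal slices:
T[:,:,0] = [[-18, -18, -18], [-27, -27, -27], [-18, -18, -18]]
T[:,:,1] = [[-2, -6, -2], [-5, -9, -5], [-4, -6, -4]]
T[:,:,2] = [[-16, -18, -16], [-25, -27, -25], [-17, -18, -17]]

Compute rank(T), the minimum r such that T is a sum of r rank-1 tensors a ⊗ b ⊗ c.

2

Lower bound: the mode-2 unfolding of T (rows indexed by j, columns by (i,k) = (0,0), (0,1), (0,2), (1,0), (1,1), (1,2), (2,0), (2,1), (2,2)) is [[-18, -2, -16, -27, -5, -25, -18, -4, -17], [-18, -6, -18, -27, -9, -27, -18, -6, -18], [-18, -2, -16, -27, -5, -25, -18, -4, -17]].
There the 2×2 minor on rows j ∈ {0, 1}, columns (i,k) ∈ {(0,0), (0,1)} is det [[-18, -2], [-18, -6]] = 72 ≠ 0, so this unfolding has rank ≥ 2; CP rank is at least every unfolding rank, so rank(T) ≥ 2. (This is only a lower bound: in general the CP rank may exceed every unfolding rank, so we still need to exhibit 2 rank-1 terms summing to T.)
Upper bound — finding two terms. Write S_k = T[:,:,k] for the frontal slices: S₀ = [[-18, -18, -18], [-27, -27, -27], [-18, -18, -18]], S₁ = [[-2, -6, -2], [-5, -9, -5], [-4, -6, -4]], S₂ = [[-16, -18, -16], [-25, -27, -25], [-17, -18, -17]].
If T = a₁ ⊗ b₁ ⊗ c₁ + a₂ ⊗ b₂ ⊗ c₂ then each S_k = c₁[k]·a₁b₁ᵀ + c₂[k]·a₂b₂ᵀ. S₀ and S₁ are linearly independent, so a₁b₁ᵀ and a₂b₂ᵀ must span the same plane of matrices: they are the rank-1 matrices of the form x·S₀ + y·S₁.
The 2×2 minor of x·S₀ + y·S₁ on rows {0,1}, columns {0,1} is −36·xy − 12·y² = (-12)·(y)(3·x + y), vanishing at (x:y) = (1:0) and (1:-3).
M₁ = S₀ = [[-18, -18, -18], [-27, -27, -27], [-18, -18, -18]] = (-9)·[2, 3, 2][1, 1, 1]ᵀ and M₂ = S₀ − 3·S₁ = [[-12, 0, -12], [-12, 0, -12], [-6, 0, -6]] = (-6)·[2, 2, 1][1, 0, 1]ᵀ, so take a₁ = [2, 3, 2], b₁ = [1, 1, 1], a₂ = [2, 2, 1], b₂ = [1, 0, 1].
Each slice is an integer combination of E₁ = a₁b₁ᵀ and E₂ = a₂b₂ᵀ: S₀ = −9·E₁, S₁ = −3·E₁ + 2·E₂, S₂ = −9·E₁ + E₂; reading off coefficients, c₁ = [-9, -3, -9] and c₂ = [0, 2, 1].
Hence T = [2, 3, 2] ⊗ [1, 1, 1] ⊗ [-9, -3, -9] + [2, 2, 1] ⊗ [1, 0, 1] ⊗ [0, 2, 1], so rank(T) ≤ 2.
These bounds meet, so rank(T) = 2.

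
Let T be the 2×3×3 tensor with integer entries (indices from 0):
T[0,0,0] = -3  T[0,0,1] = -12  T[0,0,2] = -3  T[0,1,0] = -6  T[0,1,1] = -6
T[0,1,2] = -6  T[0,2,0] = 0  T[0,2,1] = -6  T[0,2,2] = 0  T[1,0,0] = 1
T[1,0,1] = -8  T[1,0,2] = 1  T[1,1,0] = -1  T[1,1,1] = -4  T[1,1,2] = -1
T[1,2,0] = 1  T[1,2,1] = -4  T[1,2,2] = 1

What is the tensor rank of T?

Lower bound: the mode-3 unfolding of T (rows indexed by k, columns by (i,j) = (0,0), (0,1), (0,2), (1,0), (1,1), (1,2)) is [[-3, -6, 0, 1, -1, 1], [-12, -6, -6, -8, -4, -4], [-3, -6, 0, 1, -1, 1]].
There the 2×2 minor on rows k ∈ {0, 1}, columns (i,j) ∈ {(0,0), (0,1)} is det [[-3, -6], [-12, -6]] = -54 ≠ 0, so this unfolding has rank ≥ 2; CP rank is at least every unfolding rank, so rank(T) ≥ 2. (Unfolding ranks only ever bound the CP rank from below — rank(T) can be strictly larger than all of them — so the matching upper bound has to come from an explicit 2-term decomposition.)
Upper bound — finding two terms. Write S_k = T[:,:,k] for the frontal slices: S₀ = [[-3, -6, 0], [1, -1, 1]], S₁ = [[-12, -6, -6], [-8, -4, -4]], S₂ = [[-3, -6, 0], [1, -1, 1]].
If T = a₁ ⊗ b₁ ⊗ c₁ + a₂ ⊗ b₂ ⊗ c₂ then each S_k = c₁[k]·a₁b₁ᵀ + c₂[k]·a₂b₂ᵀ. S₀ and S₁ are linearly independent, so a₁b₁ᵀ and a₂b₂ᵀ must span the same plane of matrices: they are the rank-1 matrices of the form x·S₀ + y·S₁.
The 2×2 minor of x·S₀ + y·S₁ on rows {0,1}, columns {0,1} is 9·x² − 18·xy = 9·(x − 2·y)(x), vanishing at (x:y) = (2:1) and (0:1).
M₁ = 2·S₀ + S₁ = [[-18, -18, -6], [-6, -6, -2]] = (-2)·[3, 1][3, 3, 1]ᵀ and M₂ = S₁ = [[-12, -6, -6], [-8, -4, -4]] = (-2)·[3, 2][2, 1, 1]ᵀ, so take a₁ = [3, 1], b₁ = [3, 3, 1], a₂ = [3, 2], b₂ = [2, 1, 1].
Each slice is an integer combination of E₁ = a₁b₁ᵀ and E₂ = a₂b₂ᵀ: S₀ = −E₁ + E₂, S₁ = −2·E₂, S₂ = −E₁ + E₂; reading off coefficients, c₁ = [-1, 0, -1] and c₂ = [1, -2, 1].
Hence T = [3, 1] ⊗ [3, 3, 1] ⊗ [-1, 0, -1] + [3, 2] ⊗ [2, 1, 1] ⊗ [1, -2, 1], so rank(T) ≤ 2.
These bounds meet, so rank(T) = 2.

2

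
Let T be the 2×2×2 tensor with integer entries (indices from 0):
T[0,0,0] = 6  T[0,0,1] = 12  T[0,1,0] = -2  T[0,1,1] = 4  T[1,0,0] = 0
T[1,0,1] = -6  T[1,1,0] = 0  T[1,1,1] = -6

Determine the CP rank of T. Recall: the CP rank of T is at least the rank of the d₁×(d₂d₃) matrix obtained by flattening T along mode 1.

Lower bound: the mode-2 unfolding of T (rows indexed by j, columns by (i,k) = (0,0), (0,1), (1,0), (1,1)) is [[6, 12, 0, -6], [-2, 4, 0, -6]].
There the 2×2 minor on rows j ∈ {0, 1}, columns (i,k) ∈ {(0,0), (0,1)} is det [[6, 12], [-2, 4]] = 48 ≠ 0, so this unfolding has rank ≥ 2; CP rank is at least every unfolding rank, so rank(T) ≥ 2. (Unfolding ranks only ever bound the CP rank from below — rank(T) can be strictly larger than all of them — so the matching upper bound has to come from an explicit 2-term decomposition.)
Upper bound — finding two terms. Write S_k = T[:,:,k] for the frontal slices: S₀ = [[6, -2], [0, 0]], S₁ = [[12, 4], [-6, -6]].
If T = a₁ ⊗ b₁ ⊗ c₁ + a₂ ⊗ b₂ ⊗ c₂ then each S_k = c₁[k]·a₁b₁ᵀ + c₂[k]·a₂b₂ᵀ. S₀ and S₁ are linearly independent, so a₁b₁ᵀ and a₂b₂ᵀ must span the same plane of matrices: they are the rank-1 matrices of the form x·S₀ + y·S₁.
det(x·S₀ + y·S₁) is −48·xy − 48·y² = (-48)·(y)(x + y), vanishing at (x:y) = (1:0) and (1:-1).
M₁ = S₀ = [[6, -2], [0, 0]] = 2·[1, 0][3, -1]ᵀ and M₂ = S₀ − S₁ = [[-6, -6], [6, 6]] = (-6)·[1, -1][1, 1]ᵀ, so take a₁ = [1, 0], b₁ = [3, -1], a₂ = [1, -1], b₂ = [1, 1].
Each slice is an integer combination of E₁ = a₁b₁ᵀ and E₂ = a₂b₂ᵀ: S₀ = 2·E₁, S₁ = 2·E₁ + 6·E₂; reading off coefficients, c₁ = [2, 2] and c₂ = [0, 6].
Hence T = [1, 0] ⊗ [3, -1] ⊗ [2, 2] + [1, -1] ⊗ [1, 1] ⊗ [0, 6], so rank(T) ≤ 2.
These bounds meet, so rank(T) = 2.

2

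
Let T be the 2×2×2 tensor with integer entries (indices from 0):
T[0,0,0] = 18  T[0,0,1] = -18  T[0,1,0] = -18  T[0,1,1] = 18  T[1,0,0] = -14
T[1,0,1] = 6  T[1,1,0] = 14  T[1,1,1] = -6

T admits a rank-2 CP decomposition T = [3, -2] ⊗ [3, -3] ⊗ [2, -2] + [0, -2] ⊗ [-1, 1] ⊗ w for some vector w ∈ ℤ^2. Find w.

w = [-1, -3]

Subtract the known terms from T to get the rank-1 residual R = [0, -2] ⊗ [-1, 1] ⊗ w, so R[i,j,k] = a[i]·b[j]·w[k]. Pick indices with nonzero a[1]·b[0] = (-2)·(-1) = 2. Only the fibre through (1,0,·) is needed: R[1,0,:] = T[1,0,:] − Σₗ aₗ[1]bₗ[0]cₗ = [-14, 6] − (-2)·(3)·[2, -2] = [-2, -6]. Then w[k] = R[1,0,k] / 2 for each k, giving w = [-2, -6] / 2 = [-1, -3].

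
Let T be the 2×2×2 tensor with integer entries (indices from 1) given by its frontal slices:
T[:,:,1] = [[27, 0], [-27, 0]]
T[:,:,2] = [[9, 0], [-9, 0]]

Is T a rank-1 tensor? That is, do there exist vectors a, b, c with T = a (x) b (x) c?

If T = a (x) b (x) c then every fibre of T is a multiple of the corresponding factor, so read the factors off the fibres through the nonzero entry T[1,1,1] = 27.
The mode-1 fibre T[:,1,1] = [27, -27] gives a = [1, -1] (primitive direction); the mode-2 fibre T[1,:,1] = [27, 0] gives b = [1, 0]; then c[k] = T[1,1,k] / (a[1]·b[1]) = [27, 9] / 1 = [27, 9].
Expanding [1, -1] (x) [1, 0] (x) [27, 9] reproduces all 8 entries of T, so T = [1, -1] (x) [1, 0] (x) [27, 9] and rank(T) ≤ 1.
Equivalently every frontal slice T[:,:,k] is c[k] times the rank-1 matrix [1, -1] (x) [1, 0]. So T has rank 1 (it is nonzero).

Yes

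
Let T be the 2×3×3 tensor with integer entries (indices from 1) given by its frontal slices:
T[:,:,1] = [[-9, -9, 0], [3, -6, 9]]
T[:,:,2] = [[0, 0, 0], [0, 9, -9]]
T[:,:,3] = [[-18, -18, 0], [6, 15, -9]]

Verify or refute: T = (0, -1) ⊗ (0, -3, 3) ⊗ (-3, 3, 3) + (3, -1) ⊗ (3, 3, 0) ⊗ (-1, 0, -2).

Reconstruct entrywise from the claimed factors. For example, T[1,3,3] = 0 and Σₗ aₗ[1]bₗ[3]cₗ[3] = (0)·(3)·(3) + (3)·(0)·(-2) = 0; checking all 18 entries, every one matches. The claim holds.

Yes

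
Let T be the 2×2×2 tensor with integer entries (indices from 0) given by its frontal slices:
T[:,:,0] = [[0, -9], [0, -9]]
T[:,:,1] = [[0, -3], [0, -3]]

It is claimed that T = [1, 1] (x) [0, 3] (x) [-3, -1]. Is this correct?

Yes

Reconstruct entrywise from the claimed factors. For example, T[1,0,1] = 0 and Σₗ aₗ[1]bₗ[0]cₗ[1] = (1)·(0)·(-1) = 0; checking all 8 entries, every one matches. The claim holds.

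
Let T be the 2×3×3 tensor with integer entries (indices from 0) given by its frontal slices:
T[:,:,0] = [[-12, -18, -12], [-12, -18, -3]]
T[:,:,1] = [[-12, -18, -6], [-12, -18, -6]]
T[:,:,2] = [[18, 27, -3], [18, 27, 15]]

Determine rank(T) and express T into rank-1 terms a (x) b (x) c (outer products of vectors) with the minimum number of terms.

rank(T) = 2

Lower bound: in the mode-2 unfolding of T (rows indexed by j, columns by (i,k)) the 2×2 minor on rows j ∈ {0, 2}, columns (i,k) ∈ {(0,0), (0,1)} is det [[-12, -12], [-12, -6]] = -72 ≠ 0, so that unfolding has rank ≥ 2 and hence rank(T) ≥ 2 (CP rank is at least every unfolding rank, though it can be larger).
Upper bound: with S_k = T[:,:,k], the two rank-1 terms a₁b₁ᵀ, a₂b₂ᵀ are the rank-1 members of the pencil x·S₀ + y·S₁.
The 2×2 minor of x·S₀ + y·S₁ on rows {0,1}, columns {0,2} is −108·x² − 108·xy = (-108)·(x + y)(x), vanishing at (x:y) = (1:-1) and (0:1).
M₁ = S₀ − S₁ = [[0, 0, -6], [0, 0, 3]] = (-3)·[2, -1][0, 0, 1]ᵀ and M₂ = S₁ = [[-12, -18, -6], [-12, -18, -6]] = (-6)·[1, 1][2, 3, 1]ᵀ, so take a₁ = [2, -1], b₁ = [0, 0, 1], a₂ = [1, 1], b₂ = [2, 3, 1].
Each slice is an integer combination of E₁ = a₁b₁ᵀ and E₂ = a₂b₂ᵀ: S₀ = −3·E₁ − 6·E₂, S₁ = −6·E₂, S₂ = −6·E₁ + 9·E₂; reading off coefficients, c₁ = [-3, 0, -6] and c₂ = [-6, -6, 9].
Hence T = [2, -1] (x) [0, 0, 1] (x) [-3, 0, -6] + [1, 1] (x) [2, 3, 1] (x) [-6, -6, 9], so rank(T) ≤ 2.
These bounds meet, so rank(T) = 2.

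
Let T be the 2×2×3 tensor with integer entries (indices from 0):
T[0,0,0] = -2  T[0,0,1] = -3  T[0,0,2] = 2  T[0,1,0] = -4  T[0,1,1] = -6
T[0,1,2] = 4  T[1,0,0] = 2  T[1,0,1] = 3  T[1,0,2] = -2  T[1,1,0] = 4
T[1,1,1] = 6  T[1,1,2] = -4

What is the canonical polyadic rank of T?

1

Lower bound: T ≠ 0 (e.g. T[0,0,0] = -2), so rank(T) ≥ 1.
Upper bound: the mode-1 fibre T[:,0,0] = [-2, 2] gives a = (1, -1) (primitive direction); the mode-2 fibre T[0,:,0] = [-2, -4] gives b = (1, 2); then c[k] = T[0,0,k] / (a[0]·b[0]) = [-2, -3, 2] / 1 = (-2, -3, 2).
Expanding (1, -1) ∘ (1, 2) ∘ (-2, -3, 2) reproduces all 12 entries of T, so T = (1, -1) ∘ (1, 2) ∘ (-2, -3, 2) and rank(T) ≤ 1.
These bounds meet, so rank(T) = 1.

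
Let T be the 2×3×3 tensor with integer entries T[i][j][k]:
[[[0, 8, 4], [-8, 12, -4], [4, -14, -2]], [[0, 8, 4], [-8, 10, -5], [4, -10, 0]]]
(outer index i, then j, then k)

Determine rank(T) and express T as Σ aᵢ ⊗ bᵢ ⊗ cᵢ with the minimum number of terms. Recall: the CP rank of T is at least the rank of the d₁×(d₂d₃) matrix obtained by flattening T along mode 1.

Lower bound: the mode-2 unfolding of T (rows indexed by j, columns by (i,k) = (0,0), (0,1), (0,2), (1,0), (1,1), (1,2)) is [[0, 8, 4, 0, 8, 4], [-8, 12, -4, -8, 10, -5], [4, -14, -2, 4, -10, 0]].
There the 3×3 minor on rows j ∈ {0, 1, 2}, columns (i,k) ∈ {(0,0), (0,1), (1,1)} is det [[0, 8, 8], [-8, 12, 10], [4, -14, -10]] = 192 ≠ 0, so this unfolding has rank ≥ 3; CP rank is at least every unfolding rank, so rank(T) ≥ 3. (Flattening ranks never certify an upper bound on CP rank; for that we must actually write T with 3 rank-1 terms.)
Upper bound: T is a sum of 3 rank-1 terms, T = [1, 1] ⊗ [0, 2, -1] ⊗ [-4, 2, -4] + [1, 1] ⊗ [2, 1, -1] ⊗ [0, 4, 2] + [2, 1] ⊗ [0, 1, -2] ⊗ [0, 2, 1] (one valid choice — decompositions are not unique — normalised so each a, b is primitive with positive first nonzero entry; check it by expanding all entries), so rank(T) ≤ 3.
These bounds meet, so rank(T) = 3.
Check entry T[1,2,1] = -10: (1)·(-1)·(2) + (1)·(-1)·(4) + (1)·(-2)·(2) = -10.

rank(T) = 3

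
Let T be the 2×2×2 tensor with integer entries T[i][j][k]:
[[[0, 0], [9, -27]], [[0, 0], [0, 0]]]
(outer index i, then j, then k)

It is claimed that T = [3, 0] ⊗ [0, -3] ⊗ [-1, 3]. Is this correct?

Yes

Reconstruct entrywise from the claimed factors. For example, T[0,1,1] = -27 and Σₗ aₗ[0]bₗ[1]cₗ[1] = (3)·(-3)·(3) = -27; checking all 8 entries, every one matches. The claim holds.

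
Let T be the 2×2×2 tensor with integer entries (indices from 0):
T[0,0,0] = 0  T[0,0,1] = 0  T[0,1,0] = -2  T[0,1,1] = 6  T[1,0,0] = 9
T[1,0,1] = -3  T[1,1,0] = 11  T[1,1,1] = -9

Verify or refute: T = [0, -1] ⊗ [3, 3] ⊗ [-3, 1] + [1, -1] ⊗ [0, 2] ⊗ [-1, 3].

Reconstruct entrywise from the claimed factors. For example, T[1,1,1] = -9 and Σₗ aₗ[1]bₗ[1]cₗ[1] = (-1)·(3)·(1) + (-1)·(2)·(3) = -9; checking all 8 entries, every one matches. The claim holds.

Yes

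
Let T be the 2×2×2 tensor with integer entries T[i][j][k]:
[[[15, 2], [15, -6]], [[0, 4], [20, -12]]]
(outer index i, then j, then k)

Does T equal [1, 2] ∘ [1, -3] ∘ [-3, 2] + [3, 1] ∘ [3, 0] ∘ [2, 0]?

No

Reconstruct entry (0,1,0) from the claimed factors: Σₗ aₗ[0]bₗ[1]cₗ[0] = (1)·(-3)·(-3) + (3)·(0)·(2) = 9, but T[0,1,0] = 15. The claim is false.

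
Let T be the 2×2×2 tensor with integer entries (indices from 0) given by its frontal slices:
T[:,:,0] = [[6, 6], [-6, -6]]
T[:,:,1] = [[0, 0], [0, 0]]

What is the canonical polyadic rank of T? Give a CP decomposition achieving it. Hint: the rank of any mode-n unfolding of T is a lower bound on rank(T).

Lower bound: T ≠ 0 (e.g. T[0,0,0] = 6), so rank(T) ≥ 1.
Upper bound: if T = a (x) b (x) c then every fibre of T is a multiple of the corresponding factor, so read the factors off the fibres through the nonzero entry T[0,0,0] = 6.
The mode-1 fibre T[:,0,0] = [6, -6] gives a = [1, -1] (primitive direction); the mode-2 fibre T[0,:,0] = [6, 6] gives b = [1, 1]; then c[k] = T[0,0,k] / (a[0]·b[0]) = [6, 0] / 1 = [6, 0].
Expanding [1, -1] (x) [1, 1] (x) [6, 0] reproduces all 8 entries of T, so T = [1, -1] (x) [1, 1] (x) [6, 0] and rank(T) ≤ 1.
These bounds meet, so rank(T) = 1.

rank(T) = 1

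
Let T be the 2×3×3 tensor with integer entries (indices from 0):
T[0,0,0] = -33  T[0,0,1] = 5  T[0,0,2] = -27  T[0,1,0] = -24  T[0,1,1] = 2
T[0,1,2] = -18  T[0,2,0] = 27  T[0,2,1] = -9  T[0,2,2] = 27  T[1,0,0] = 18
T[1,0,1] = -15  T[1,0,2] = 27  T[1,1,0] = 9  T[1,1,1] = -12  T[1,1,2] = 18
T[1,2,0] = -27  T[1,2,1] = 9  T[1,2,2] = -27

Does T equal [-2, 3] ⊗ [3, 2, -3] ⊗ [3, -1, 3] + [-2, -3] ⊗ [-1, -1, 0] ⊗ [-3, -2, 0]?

Reconstruct entry (0,0,0) from the claimed factors: Σₗ aₗ[0]bₗ[0]cₗ[0] = (-2)·(3)·(3) + (-2)·(-1)·(-3) = -24, but T[0,0,0] = -33. The claim is false.

No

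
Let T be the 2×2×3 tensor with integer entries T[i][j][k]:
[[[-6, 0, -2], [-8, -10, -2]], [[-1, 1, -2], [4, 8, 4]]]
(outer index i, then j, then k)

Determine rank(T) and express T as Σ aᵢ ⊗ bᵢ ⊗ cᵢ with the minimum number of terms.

rank(T) = 3

Lower bound: in the mode-3 unfolding of T (rows indexed by k, columns by (i,j)) the 3×3 minor on rows k ∈ {0, 1, 2}, columns (i,j) ∈ {(0,0), (0,1), (1,0)} is det [[-6, -8, -1], [0, -10, 1], [-2, -2, -2]] = -96 ≠ 0, so that unfolding has rank ≥ 3 and hence rank(T) ≥ 3 (CP rank is at least every unfolding rank, though it can be larger).
Upper bound: T is a sum of 3 rank-1 terms, T = [1, -1] ⊗ [0, 1] ⊗ [-4, -8, -4] + [1, 0] ⊗ [1, 1] ⊗ [-4, -2, 2] + [2, 1] ⊗ [1, 0] ⊗ [-1, 1, -2] (written with every a and b primitive with positive leading entry and the scale carried by c; CP decompositions are not unique, and this one is verified by expanding entrywise), so rank(T) ≤ 3.
These bounds meet, so rank(T) = 3.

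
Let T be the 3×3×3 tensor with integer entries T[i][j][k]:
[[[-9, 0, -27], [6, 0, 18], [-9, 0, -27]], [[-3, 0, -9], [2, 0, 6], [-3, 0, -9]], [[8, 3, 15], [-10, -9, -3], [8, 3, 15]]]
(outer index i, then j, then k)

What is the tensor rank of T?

Lower bound: in the mode-3 unfolding of T (rows indexed by k, columns by (i,j)) the 2×2 minor on rows k ∈ {0, 1}, columns (i,j) ∈ {(0,0), (2,0)} is det [[-9, 8], [0, 3]] = -27 ≠ 0, so that unfolding has rank ≥ 2 and hence rank(T) ≥ 2 (CP rank is at least every unfolding rank, though it can be larger).
Upper bound: with S_k = T[:,:,k], the two rank-1 terms a₁b₁ᵀ, a₂b₂ᵀ are the rank-1 members of the pencil x·S₀ + y·S₁.
The 2×2 minor of x·S₀ + y·S₁ on rows {0,2}, columns {0,1} is 42·x² + 63·xy = 21·(2·x + 3·y)(x), vanishing at (x:y) = (3:-2) and (0:1).
M₁ = 3·S₀ − 2·S₁ = [[-27, 18, -27], [-9, 6, -9], [18, -12, 18]] = (-3)·(3, 1, -2)(3, -2, 3)ᵀ and M₂ = S₁ = [[0, 0, 0], [0, 0, 0], [3, -9, 3]] = 3·(0, 0, 1)(1, -3, 1)ᵀ, so take a₁ = (3, 1, -2), b₁ = (3, -2, 3), a₂ = (0, 0, 1), b₂ = (1, -3, 1).
Each slice is an integer combination of E₁ = a₁b₁ᵀ and E₂ = a₂b₂ᵀ: S₀ = −E₁ + 2·E₂, S₁ = 3·E₂, S₂ = −3·E₁ − 3·E₂; reading off coefficients, c₁ = (-1, 0, -3) and c₂ = (2, 3, -3).
Hence T = (3, 1, -2) ∘ (3, -2, 3) ∘ (-1, 0, -3) + (0, 0, 1) ∘ (1, -3, 1) ∘ (2, 3, -3), so rank(T) ≤ 2.
These bounds meet, so rank(T) = 2.

2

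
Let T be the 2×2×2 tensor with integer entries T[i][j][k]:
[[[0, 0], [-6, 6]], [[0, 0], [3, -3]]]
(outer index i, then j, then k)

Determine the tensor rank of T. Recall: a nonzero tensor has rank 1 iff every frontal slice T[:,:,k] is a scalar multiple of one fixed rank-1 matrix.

Lower bound: T ≠ 0 (e.g. T[0,1,0] = -6), so rank(T) ≥ 1.
Upper bound: the mode-1 fibre T[:,1,0] = [-6, 3] gives a = [2, -1] (primitive direction); the mode-2 fibre T[0,:,0] = [0, -6] gives b = [0, 1]; then c[k] = T[0,1,k] / (a[0]·b[1]) = [-6, 6] / 2 = [-3, 3].
Expanding [2, -1] ⊗ [0, 1] ⊗ [-3, 3] reproduces all 8 entries of T, so T = [2, -1] ⊗ [0, 1] ⊗ [-3, 3] and rank(T) ≤ 1.
These bounds meet, so rank(T) = 1.

1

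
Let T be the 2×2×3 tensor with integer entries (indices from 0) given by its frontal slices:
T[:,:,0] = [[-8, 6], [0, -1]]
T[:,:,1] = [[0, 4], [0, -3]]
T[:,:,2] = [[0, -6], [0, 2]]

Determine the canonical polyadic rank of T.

Lower bound: the mode-3 unfolding of T (rows indexed by k, columns by (i,j) = (0,0), (0,1), (1,0), (1,1)) is [[-8, 6, 0, -1], [0, 4, 0, -3], [0, -6, 0, 2]].
There the 3×3 minor on rows k ∈ {0, 1, 2}, columns (i,j) ∈ {(0,0), (0,1), (1,1)} is det [[-8, 6, -1], [0, 4, -3], [0, -6, 2]] = 80 ≠ 0, so this unfolding has rank ≥ 3; CP rank is at least every unfolding rank, so rank(T) ≥ 3. (Unfolding ranks only ever bound the CP rank from below — rank(T) can be strictly larger than all of them — so the matching upper bound has to come from an explicit 3-term decomposition.)
Upper bound: T is a sum of 3 rank-1 terms, T = [1, -2] ∘ [0, 1] ∘ [0, 2, -2] + [1, 0] ∘ [1, -1] ∘ [-8, 0, 0] + [2, 1] ∘ [0, 1] ∘ [-1, 1, -2] (one valid choice — decompositions are not unique — normalised so each a, b is primitive with positive first nonzero entry; check it by expanding all entries), so rank(T) ≤ 3.
These bounds meet, so rank(T) = 3.

3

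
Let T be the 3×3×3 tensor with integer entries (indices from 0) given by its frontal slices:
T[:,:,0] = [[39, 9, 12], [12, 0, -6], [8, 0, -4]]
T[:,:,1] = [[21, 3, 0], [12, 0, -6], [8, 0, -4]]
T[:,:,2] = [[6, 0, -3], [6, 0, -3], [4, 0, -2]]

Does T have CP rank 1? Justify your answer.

The mode-1 unfolding of T (rows indexed by i, columns by (j,k) = (0,0), (0,1), (0,2), (1,0), (1,1), (1,2), (2,0), (2,1), (2,2)) is [[39, 21, 6, 9, 3, 0, 12, 0, -3], [12, 12, 6, 0, 0, 0, -6, -6, -3], [8, 8, 4, 0, 0, 0, -4, -4, -2]].
There the 2×2 minor on rows i ∈ {0, 1}, columns (j,k) ∈ {(0,0), (0,1)} is det [[39, 21], [12, 12]] = 216 ≠ 0, so this unfolding has rank ≥ 2; CP rank is at least every unfolding rank, so rank(T) ≥ 2.
In particular rank(T) ≥ 2 > 1, so T is not rank-1.

No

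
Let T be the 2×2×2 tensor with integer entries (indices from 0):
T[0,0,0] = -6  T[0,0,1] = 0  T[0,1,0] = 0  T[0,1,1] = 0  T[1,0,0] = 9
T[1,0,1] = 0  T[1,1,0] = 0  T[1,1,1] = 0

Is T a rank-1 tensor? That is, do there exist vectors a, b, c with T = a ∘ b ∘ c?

If T = a ∘ b ∘ c then every fibre of T is a multiple of the corresponding factor, so read the factors off the fibres through the nonzero entry T[0,0,0] = -6.
The mode-1 fibre T[:,0,0] = [-6, 9] gives a = [2, -3] (primitive direction); the mode-2 fibre T[0,:,0] = [-6, 0] gives b = [1, 0]; then c[k] = T[0,0,k] / (a[0]·b[0]) = [-6, 0] / 2 = [-3, 0].
Expanding [2, -3] ∘ [1, 0] ∘ [-3, 0] reproduces all 8 entries of T, so T = [2, -3] ∘ [1, 0] ∘ [-3, 0] and rank(T) ≤ 1.
Equivalently every frontal slice T[:,:,k] is c[k] times the rank-1 matrix [2, -3] ∘ [1, 0]. So T has rank 1 (it is nonzero).

Yes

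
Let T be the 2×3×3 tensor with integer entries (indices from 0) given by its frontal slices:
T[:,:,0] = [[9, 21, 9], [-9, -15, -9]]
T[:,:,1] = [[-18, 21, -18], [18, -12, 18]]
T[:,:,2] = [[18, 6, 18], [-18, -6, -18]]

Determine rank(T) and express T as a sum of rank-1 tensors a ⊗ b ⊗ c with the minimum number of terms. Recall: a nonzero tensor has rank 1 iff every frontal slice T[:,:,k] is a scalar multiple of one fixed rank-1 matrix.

rank(T) = 2

Lower bound: the mode-3 unfolding of T (rows indexed by k, columns by (i,j) = (0,0), (0,1), (0,2), (1,0), (1,1), (1,2)) is [[9, 21, 9, -9, -15, -9], [-18, 21, -18, 18, -12, 18], [18, 6, 18, -18, -6, -18]].
There the 2×2 minor on rows k ∈ {0, 1}, columns (i,j) ∈ {(0,0), (0,1)} is det [[9, 21], [-18, 21]] = 567 ≠ 0, so this unfolding has rank ≥ 2; CP rank is at least every unfolding rank, so rank(T) ≥ 2. (Unfolding ranks only ever bound the CP rank from below — rank(T) can be strictly larger than all of them — so the matching upper bound has to come from an explicit 2-term decomposition.)
Upper bound — finding two terms. Write S_k = T[:,:,k] for the frontal slices: S₀ = [[9, 21, 9], [-9, -15, -9]], S₁ = [[-18, 21, -18], [18, -12, 18]], S₂ = [[18, 6, 18], [-18, -6, -18]].
If T = a₁ ⊗ b₁ ⊗ c₁ + a₂ ⊗ b₂ ⊗ c₂ then each S_k = c₁[k]·a₁b₁ᵀ + c₂[k]·a₂b₂ᵀ. S₀ and S₁ are linearly independent, so a₁b₁ᵀ and a₂b₂ᵀ must span the same plane of matrices: they are the rank-1 matrices of the form x·S₀ + y·S₁.
The 2×2 minor of x·S₀ + y·S₁ on rows {0,1}, columns {0,1} is 54·x² − 27·xy − 162·y² = 27·(2·x + 3·y)(x − 2·y), vanishing at (x:y) = (3:-2) and (2:1).
M₁ = 3·S₀ − 2·S₁ = [[63, 21, 63], [-63, -21, -63]] = 21·[1, -1][3, 1, 3]ᵀ and M₂ = 2·S₀ + S₁ = [[0, 63, 0], [0, -42, 0]] = 21·[3, -2][0, 1, 0]ᵀ, so take a₁ = [1, -1], b₁ = [3, 1, 3], a₂ = [3, -2], b₂ = [0, 1, 0].
Each slice is an integer combination of E₁ = a₁b₁ᵀ and E₂ = a₂b₂ᵀ: S₀ = 3·E₁ + 6·E₂, S₁ = −6·E₁ + 9·E₂, S₂ = 6·E₁; reading off coefficients, c₁ = [3, -6, 6] and c₂ = [6, 9, 0].
Hence T = [1, -1] ⊗ [3, 1, 3] ⊗ [3, -6, 6] + [3, -2] ⊗ [0, 1, 0] ⊗ [6, 9, 0], so rank(T) ≤ 2.
These bounds meet, so rank(T) = 2.
Check entry T[1,0,0] = -9: (-1)·(3)·(3) + (-2)·(0)·(6) = -9.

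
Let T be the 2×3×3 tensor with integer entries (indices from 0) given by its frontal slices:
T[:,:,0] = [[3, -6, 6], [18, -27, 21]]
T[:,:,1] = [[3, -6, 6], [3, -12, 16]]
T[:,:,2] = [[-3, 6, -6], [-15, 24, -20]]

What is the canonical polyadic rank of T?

Lower bound: the mode-2 unfolding of T (rows indexed by j, columns by (i,k) = (0,0), (0,1), (0,2), (1,0), (1,1), (1,2)) is [[3, 3, -3, 18, 3, -15], [-6, -6, 6, -27, -12, 24], [6, 6, -6, 21, 16, -20]].
There the 2×2 minor on rows j ∈ {0, 1}, columns (i,k) ∈ {(0,0), (1,0)} is det [[3, 18], [-6, -27]] = 27 ≠ 0, so this unfolding has rank ≥ 2; CP rank is at least every unfolding rank, so rank(T) ≥ 2. (Unfolding ranks only ever bound the CP rank from below — rank(T) can be strictly larger than all of them — so the matching upper bound has to come from an explicit 2-term decomposition.)
Upper bound — finding two terms. Write S_k = T[:,:,k] for the frontal slices: S₀ = [[3, -6, 6], [18, -27, 21]], S₁ = [[3, -6, 6], [3, -12, 16]], S₂ = [[-3, 6, -6], [-15, 24, -20]].
If T = a₁ ⊗ b₁ ⊗ c₁ + a₂ ⊗ b₂ ⊗ c₂ then each S_k = c₁[k]·a₁b₁ᵀ + c₂[k]·a₂b₂ᵀ. S₀ and S₁ are linearly independent, so a₁b₁ᵀ and a₂b₂ᵀ must span the same plane of matrices: they are the rank-1 matrices of the form x·S₀ + y·S₁.
The 2×2 minor of x·S₀ + y·S₁ on rows {0,1}, columns {0,1} is 27·x² + 9·xy − 18·y² = 9·(3·x − 2·y)(x + y), vanishing at (x:y) = (2:3) and (1:-1).
M₁ = 2·S₀ + 3·S₁ = [[15, -30, 30], [45, -90, 90]] = 15·[1, 3][1, -2, 2]ᵀ and M₂ = S₀ − S₁ = [[0, 0, 0], [15, -15, 5]] = 5·[0, 1][3, -3, 1]ᵀ, so take a₁ = [1, 3], b₁ = [1, -2, 2], a₂ = [0, 1], b₂ = [3, -3, 1].
Each slice is an integer combination of E₁ = a₁b₁ᵀ and E₂ = a₂b₂ᵀ: S₀ = 3·E₁ + 3·E₂, S₁ = 3·E₁ − 2·E₂, S₂ = −3·E₁ − 2·E₂; reading off coefficients, c₁ = [3, 3, -3] and c₂ = [3, -2, -2].
Hence T = [1, 3] ⊗ [1, -2, 2] ⊗ [3, 3, -3] + [0, 1] ⊗ [3, -3, 1] ⊗ [3, -2, -2], so rank(T) ≤ 2.
These bounds meet, so rank(T) = 2.
Check entry T[0,2,2] = -6: (1)·(2)·(-3) + (0)·(1)·(-2) = -6.

2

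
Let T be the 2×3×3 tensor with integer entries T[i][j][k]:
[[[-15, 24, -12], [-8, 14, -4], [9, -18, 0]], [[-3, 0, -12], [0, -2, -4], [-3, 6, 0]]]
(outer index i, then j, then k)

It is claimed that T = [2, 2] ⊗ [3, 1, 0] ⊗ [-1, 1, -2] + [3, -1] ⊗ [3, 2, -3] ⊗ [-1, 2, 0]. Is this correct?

Reconstruct entrywise from the claimed factors. For example, T[0,2,1] = -18 and Σₗ aₗ[0]bₗ[2]cₗ[1] = (2)·(0)·(1) + (3)·(-3)·(2) = -18; checking all 18 entries, every one matches. The claim holds.

Yes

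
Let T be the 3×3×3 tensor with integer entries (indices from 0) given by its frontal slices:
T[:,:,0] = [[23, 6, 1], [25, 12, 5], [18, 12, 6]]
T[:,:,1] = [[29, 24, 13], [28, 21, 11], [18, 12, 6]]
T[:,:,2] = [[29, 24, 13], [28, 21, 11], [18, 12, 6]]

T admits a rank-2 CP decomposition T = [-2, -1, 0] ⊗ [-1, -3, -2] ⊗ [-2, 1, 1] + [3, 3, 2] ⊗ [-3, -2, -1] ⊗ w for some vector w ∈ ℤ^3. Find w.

w = [-3, -3, -3]

Subtract the known terms from T to get the rank-1 residual R = [3, 3, 2] ⊗ [-3, -2, -1] ⊗ w, so R[i,j,k] = a[i]·b[j]·w[k]. Pick indices with nonzero a[0]·b[0] = (3)·(-3) = -9. Only the fibre through (0,0,·) is needed: R[0,0,:] = T[0,0,:] − Σₗ aₗ[0]bₗ[0]cₗ = [23, 29, 29] − (-2)·(-1)·[-2, 1, 1] = [27, 27, 27]. Then w[k] = R[0,0,k] / -9 for each k, giving w = [27, 27, 27] / -9 = [-3, -3, -3].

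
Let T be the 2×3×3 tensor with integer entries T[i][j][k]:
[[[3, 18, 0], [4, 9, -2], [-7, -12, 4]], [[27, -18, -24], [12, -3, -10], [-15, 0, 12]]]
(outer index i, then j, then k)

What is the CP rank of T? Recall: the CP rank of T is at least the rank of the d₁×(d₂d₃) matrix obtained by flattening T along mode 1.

Lower bound: in the mode-1 unfolding of T (rows indexed by i, columns by (j,k)) the 2×2 minor on rows i ∈ {0, 1}, columns (j,k) ∈ {(0,0), (0,1)} is det [[3, 18], [27, -18]] = -540 ≠ 0, so that unfolding has rank ≥ 2 and hence rank(T) ≥ 2 (CP rank is at least every unfolding rank, though it can be larger).
Upper bound: with S_k = T[:,:,k], the two rank-1 terms a₁b₁ᵀ, a₂b₂ᵀ are the rank-1 members of the pencil x·S₀ + y·S₁.
The 2×2 minor of x·S₀ + y·S₁ on rows {0,1}, columns {0,1} is −72·x² + 36·xy + 108·y² = (-36)·(2·x − 3·y)(x + y), vanishing at (x:y) = (3:2) and (1:-1).
M₁ = 3·S₀ + 2·S₁ = [[45, 30, -45], [45, 30, -45]] = 15·(1, 1)(3, 2, -3)ᵀ and M₂ = S₀ − S₁ = [[-15, -5, 5], [45, 15, -15]] = (-5)·(1, -3)(3, 1, -1)ᵀ, so take a₁ = (1, 1), b₁ = (3, 2, -3), a₂ = (1, -3), b₂ = (3, 1, -1).
Each slice is an integer combination of E₁ = a₁b₁ᵀ and E₂ = a₂b₂ᵀ: S₀ = 3·E₁ − 2·E₂, S₁ = 3·E₁ + 3·E₂, S₂ = −2·E₁ + 2·E₂; reading off coefficients, c₁ = (3, 3, -2) and c₂ = (-2, 3, 2).
Hence T = (1, 1) ⊗ (3, 2, -3) ⊗ (3, 3, -2) + (1, -3) ⊗ (3, 1, -1) ⊗ (-2, 3, 2), so rank(T) ≤ 2.
These bounds meet, so rank(T) = 2.

2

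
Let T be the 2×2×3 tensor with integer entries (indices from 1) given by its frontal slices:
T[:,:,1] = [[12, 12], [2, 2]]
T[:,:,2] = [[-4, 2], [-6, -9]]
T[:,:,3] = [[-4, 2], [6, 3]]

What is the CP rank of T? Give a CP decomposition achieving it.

rank(T) = 3

Lower bound: the mode-3 unfolding of T (rows indexed by k, columns by (i,j) = (1,1), (1,2), (2,1), (2,2)) is [[12, 12, 2, 2], [-4, 2, -6, -9], [-4, 2, 6, 3]].
There the 3×3 minor on rows k ∈ {1, 2, 3}, columns (i,j) ∈ {(1,1), (1,2), (2,1)} is det [[12, 12, 2], [-4, 2, -6], [-4, 2, 6]] = 864 ≠ 0, so this unfolding has rank ≥ 3; CP rank is at least every unfolding rank, so rank(T) ≥ 3. (Flattening ranks never certify an upper bound on CP rank; for that we must actually write T with 3 rank-1 terms.)
Upper bound: T is a sum of 3 rank-1 terms, T = [2, -1] ⊗ [1, 1] ⊗ [2, 4, -2] + [2, -1] ⊗ [2, -1] ⊗ [0, -1, -1] + [2, 1] ⊗ [1, 1] ⊗ [4, -4, 2] (written with every a and b primitive with positive leading entry and the scale carried by c; CP decompositions are not unique, and this one is verified by expanding entrywise), so rank(T) ≤ 3.
These bounds meet, so rank(T) = 3.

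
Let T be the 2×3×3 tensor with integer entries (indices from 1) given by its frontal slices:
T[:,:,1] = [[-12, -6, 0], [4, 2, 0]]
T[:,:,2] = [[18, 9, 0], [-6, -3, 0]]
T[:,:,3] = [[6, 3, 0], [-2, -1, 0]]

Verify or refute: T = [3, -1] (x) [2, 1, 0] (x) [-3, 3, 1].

No

Reconstruct entry (1,1,1) from the claimed factors: Σₗ aₗ[1]bₗ[1]cₗ[1] = (3)·(2)·(-3) = -18, but T[1,1,1] = -12. The claim is false.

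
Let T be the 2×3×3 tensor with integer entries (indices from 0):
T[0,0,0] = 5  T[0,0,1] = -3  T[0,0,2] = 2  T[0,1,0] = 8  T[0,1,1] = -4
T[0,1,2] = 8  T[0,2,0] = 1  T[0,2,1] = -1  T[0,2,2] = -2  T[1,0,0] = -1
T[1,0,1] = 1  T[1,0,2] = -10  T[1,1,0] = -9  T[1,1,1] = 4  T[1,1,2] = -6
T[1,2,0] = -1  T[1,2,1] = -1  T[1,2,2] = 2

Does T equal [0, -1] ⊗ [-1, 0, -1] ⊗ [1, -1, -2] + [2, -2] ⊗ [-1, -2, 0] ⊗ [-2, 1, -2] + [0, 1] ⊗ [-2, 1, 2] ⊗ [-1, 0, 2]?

Reconstruct entry (0,0,0) from the claimed factors: Σₗ aₗ[0]bₗ[0]cₗ[0] = (0)·(-1)·(1) + (2)·(-1)·(-2) + (0)·(-2)·(-1) = 4, but T[0,0,0] = 5. The claim is false.

No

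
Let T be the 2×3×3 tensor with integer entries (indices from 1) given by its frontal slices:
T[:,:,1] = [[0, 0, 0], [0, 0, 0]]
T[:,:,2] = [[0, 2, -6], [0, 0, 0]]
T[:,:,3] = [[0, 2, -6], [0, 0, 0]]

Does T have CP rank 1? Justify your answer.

Yes

If T = a (x) b (x) c then every fibre of T is a multiple of the corresponding factor, so read the factors off the fibres through the nonzero entry T[1,2,2] = 2.
The mode-1 fibre T[:,2,2] = [2, 0] gives a = [1, 0] (primitive direction); the mode-2 fibre T[1,:,2] = [0, 2, -6] gives b = [0, 1, -3]; then c[k] = T[1,2,k] / (a[1]·b[2]) = [0, 2, 2] / 1 = [0, 2, 2].
Expanding [1, 0] (x) [0, 1, -3] (x) [0, 2, 2] reproduces all 18 entries of T, so T = [1, 0] (x) [0, 1, -3] (x) [0, 2, 2] and rank(T) ≤ 1.
Equivalently every frontal slice T[:,:,k] is c[k] times the rank-1 matrix [1, 0] (x) [0, 1, -3]. So T has rank 1 (it is nonzero).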